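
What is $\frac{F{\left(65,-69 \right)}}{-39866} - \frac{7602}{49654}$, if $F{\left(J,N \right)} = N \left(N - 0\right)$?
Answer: $- \frac{269732013}{989753182} \approx -0.27252$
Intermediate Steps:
$F{\left(J,N \right)} = N^{2}$ ($F{\left(J,N \right)} = N \left(N + 0\right) = N N = N^{2}$)
$\frac{F{\left(65,-69 \right)}}{-39866} - \frac{7602}{49654} = \frac{\left(-69\right)^{2}}{-39866} - \frac{7602}{49654} = 4761 \left(- \frac{1}{39866}\right) - \frac{3801}{24827} = - \frac{4761}{39866} - \frac{3801}{24827} = - \frac{269732013}{989753182}$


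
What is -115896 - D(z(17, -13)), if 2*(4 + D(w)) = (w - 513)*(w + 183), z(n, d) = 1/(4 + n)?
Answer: -30404588/441 ≈ -68945.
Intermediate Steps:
D(w) = -4 + (-513 + w)*(183 + w)/2 (D(w) = -4 + ((w - 513)*(w + 183))/2 = -4 + ((-513 + w)*(183 + w))/2 = -4 + (-513 + w)*(183 + w)/2)
-115896 - D(z(17, -13)) = -115896 - (-93887/2 + (1/(4 + 17))**2/2 - 165/(4 + 17)) = -115896 - (-93887/2 + (1/21)**2/2 - 165/21) = -115896 - (-93887/2 + (1/21)**2/2 - 165*1/21) = -115896 - (-93887/2 + (1/2)*(1/441) - 55/7) = -115896 - (-93887/2 + 1/882 - 55/7) = -115896 - 1*(-20705548/441) = -115896 + 20705548/441 = -30404588/441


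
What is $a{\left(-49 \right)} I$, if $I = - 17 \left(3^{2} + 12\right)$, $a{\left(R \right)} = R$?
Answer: $17493$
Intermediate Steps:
$I = -357$ ($I = - 17 \left(9 + 12\right) = \left(-17\right) 21 = -357$)
$a{\left(-49 \right)} I = \left(-49\right) \left(-357\right) = 17493$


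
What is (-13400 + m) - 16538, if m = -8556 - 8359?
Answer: -46853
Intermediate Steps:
m = -16915
(-13400 + m) - 16538 = (-13400 - 16915) - 16538 = -30315 - 16538 = -46853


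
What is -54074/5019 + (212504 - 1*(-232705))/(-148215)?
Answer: -3416360627/247963695 ≈ -13.778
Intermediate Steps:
-54074/5019 + (212504 - 1*(-232705))/(-148215) = -54074*1/5019 + (212504 + 232705)*(-1/148215) = -54074/5019 + 445209*(-1/148215) = -54074/5019 - 148403/49405 = -3416360627/247963695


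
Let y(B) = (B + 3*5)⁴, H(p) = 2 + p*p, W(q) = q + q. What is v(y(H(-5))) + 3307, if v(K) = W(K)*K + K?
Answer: 19365307107835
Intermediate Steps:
W(q) = 2*q
H(p) = 2 + p²
y(B) = (15 + B)⁴ (y(B) = (B + 15)⁴ = (15 + B)⁴)
v(K) = K + 2*K² (v(K) = (2*K)*K + K = 2*K² + K = K + 2*K²)
v(y(H(-5))) + 3307 = (15 + (2 + (-5)²))⁴*(1 + 2*(15 + (2 + (-5)²))⁴) + 3307 = (15 + (2 + 25))⁴*(1 + 2*(15 + (2 + 25))⁴) + 3307 = (15 + 27)⁴*(1 + 2*(15 + 27)⁴) + 3307 = 42⁴*(1 + 2*42⁴) + 3307 = 3111696*(1 + 2*3111696) + 3307 = 3111696*(1 + 6223392) + 3307 = 3111696*6223393 + 3307 = 19365307104528 + 3307 = 19365307107835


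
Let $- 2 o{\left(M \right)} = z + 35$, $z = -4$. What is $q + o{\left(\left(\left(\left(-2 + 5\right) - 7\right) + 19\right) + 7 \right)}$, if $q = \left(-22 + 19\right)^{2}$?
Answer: $- \frac{13}{2} \approx -6.5$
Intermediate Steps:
$o{\left(M \right)} = - \frac{31}{2}$ ($o{\left(M \right)} = - \frac{-4 + 35}{2} = \left(- \frac{1}{2}\right) 31 = - \frac{31}{2}$)
$q = 9$ ($q = \left(-3\right)^{2} = 9$)
$q + o{\left(\left(\left(\left(-2 + 5\right) - 7\right) + 19\right) + 7 \right)} = 9 - \frac{31}{2} = - \frac{13}{2}$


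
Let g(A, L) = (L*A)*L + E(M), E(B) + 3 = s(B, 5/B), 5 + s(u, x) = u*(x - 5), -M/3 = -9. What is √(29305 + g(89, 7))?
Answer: 2*√8382 ≈ 183.11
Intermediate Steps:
M = 27 (M = -3*(-9) = 27)
s(u, x) = -5 + u*(-5 + x) (s(u, x) = -5 + u*(x - 5) = -5 + u*(-5 + x))
E(B) = -3 - 5*B (E(B) = -3 + (-5 - 5*B + B*(5/B)) = -3 + (-5 - 5*B + 5) = -3 - 5*B)
g(A, L) = -138 + A*L² (g(A, L) = (L*A)*L + (-3 - 5*27) = (A*L)*L + (-3 - 135) = A*L² - 138 = -138 + A*L²)
√(29305 + g(89, 7)) = √(29305 + (-138 + 89*7²)) = √(29305 + (-138 + 89*49)) = √(29305 + (-138 + 4361)) = √(29305 + 4223) = √33528 = 2*√8382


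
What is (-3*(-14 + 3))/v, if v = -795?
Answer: -11/265 ≈ -0.041509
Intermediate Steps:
(-3*(-14 + 3))/v = -3*(-14 + 3)/(-795) = -3*(-11)*(-1/795) = 33*(-1/795) = -11/265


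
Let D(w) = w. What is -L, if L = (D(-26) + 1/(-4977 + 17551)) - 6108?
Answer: 77128915/12574 ≈ 6134.0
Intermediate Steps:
L = -77128915/12574 (L = (-26 + 1/(-4977 + 17551)) - 6108 = (-26 + 1/12574) - 6108 = -326923/12574 - 6108 = -77128915/12574 ≈ -6134.0)
-L = -1*(-77128915/12574) = 77128915/12574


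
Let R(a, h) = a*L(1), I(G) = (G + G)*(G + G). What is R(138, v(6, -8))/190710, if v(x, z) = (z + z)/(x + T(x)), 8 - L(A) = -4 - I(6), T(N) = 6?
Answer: 92/815 ≈ 0.11288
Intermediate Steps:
I(G) = 4*G**2 (I(G) = (2*G)*(2*G) = 4*G**2)
L(A) = 156 (L(A) = 8 - (-4 - 4*6**2) = 8 - (-4 - 4*36) = 8 - (-4 - 1*144) = 8 - (-4 - 144) = 8 - 1*(-148) = 8 + 148 = 156)
v(x, z) = 2*z/(6 + x) (v(x, z) = (z + z)/(x + 6) = (2*z)/(6 + x) = 2*z/(6 + x))
R(a, h) = 156*a (R(a, h) = a*156 = 156*a)
R(138, v(6, -8))/190710 = (156*138)/190710 = 21528*(1/190710) = 92/815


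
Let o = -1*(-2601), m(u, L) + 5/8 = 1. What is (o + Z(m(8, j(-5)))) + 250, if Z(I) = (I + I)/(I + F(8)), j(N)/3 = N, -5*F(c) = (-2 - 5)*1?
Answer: 202451/71 ≈ 2851.4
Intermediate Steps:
F(c) = 7/5 (F(c) = -(-2 - 5)/5 = -(-7)/5 = -⅕*(-7) = 7/5)
j(N) = 3*N
m(u, L) = 3/8 (m(u, L) = -5/8 + 1 = 3/8)
Z(I) = 2*I/(7/5 + I) (Z(I) = (I + I)/(I + 7/5) = (2*I)/(7/5 + I) = 2*I/(7/5 + I))
o = 2601
(o + Z(m(8, j(-5)))) + 250 = (2601 + 10*(3/8)/(7 + 5*(3/8))) + 250 = (2601 + 10*(3/8)/(7 + 15/8)) + 250 = (2601 + 10*(3/8)/(71/8)) + 250 = (2601 + 10*(3/8)*(8/71)) + 250 = (2601 + 30/71) + 250 = 184701/71 + 250 = 202451/71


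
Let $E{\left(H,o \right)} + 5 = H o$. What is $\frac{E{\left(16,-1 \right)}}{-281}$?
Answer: $\frac{21}{281} \approx 0.074733$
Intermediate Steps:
$E{\left(H,o \right)} = -5 + H o$
$\frac{E{\left(16,-1 \right)}}{-281} = \frac{-5 + 16 \left(-1\right)}{-281} = \left(-5 - 16\right) \left(- \frac{1}{281}\right) = \left(-21\right) \left(- \frac{1}{281}\right) = \frac{21}{281}$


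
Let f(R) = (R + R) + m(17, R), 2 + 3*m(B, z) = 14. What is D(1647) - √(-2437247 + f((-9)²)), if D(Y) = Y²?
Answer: 2712609 - I*√2437081 ≈ 2.7126e+6 - 1561.1*I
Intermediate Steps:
m(B, z) = 4 (m(B, z) = -⅔ + (⅓)*14 = -⅔ + 14/3 = 4)
f(R) = 4 + 2*R (f(R) = (R + R) + 4 = 2*R + 4 = 4 + 2*R)
D(1647) - √(-2437247 + f((-9)²)) = 1647² - √(-2437247 + (4 + 2*(-9)²)) = 2712609 - √(-2437247 + (4 + 2*81)) = 2712609 - √(-2437247 + (4 + 162)) = 2712609 - √(-2437247 + 166) = 2712609 - √(-2437081) = 2712609 - I*√2437081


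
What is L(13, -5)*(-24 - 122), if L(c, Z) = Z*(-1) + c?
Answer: -2628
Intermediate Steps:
L(c, Z) = c - Z (L(c, Z) = -Z + c = c - Z)
L(13, -5)*(-24 - 122) = (13 - 1*(-5))*(-24 - 122) = (13 + 5)*(-146) = 18*(-146) = -2628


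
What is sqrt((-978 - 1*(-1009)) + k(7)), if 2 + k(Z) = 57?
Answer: sqrt(86) ≈ 9.2736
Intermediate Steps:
k(Z) = 55 (k(Z) = -2 + 57 = 55)
sqrt((-978 - 1*(-1009)) + k(7)) = sqrt((-978 - 1*(-1009)) + 55) = sqrt((-978 + 1009) + 55) = sqrt(31 + 55) = sqrt(86)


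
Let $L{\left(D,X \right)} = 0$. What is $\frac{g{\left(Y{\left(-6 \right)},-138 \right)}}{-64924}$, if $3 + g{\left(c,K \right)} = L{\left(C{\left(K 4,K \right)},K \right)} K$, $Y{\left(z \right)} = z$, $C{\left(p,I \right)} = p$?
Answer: $\frac{3}{64924} \approx 4.6208 \cdot 10^{-5}$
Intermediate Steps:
$g{\left(c,K \right)} = -3$ ($g{\left(c,K \right)} = -3 + 0 K = -3 + 0 = -3$)
$\frac{g{\left(Y{\left(-6 \right)},-138 \right)}}{-64924} = - \frac{3}{-64924} = \left(-3\right) \left(- \frac{1}{64924}\right) = \frac{3}{64924}$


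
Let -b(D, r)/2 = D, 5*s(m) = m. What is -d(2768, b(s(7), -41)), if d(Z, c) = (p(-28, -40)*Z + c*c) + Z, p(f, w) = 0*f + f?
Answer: 1868204/25 ≈ 74728.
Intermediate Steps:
p(f, w) = f (p(f, w) = 0 + f = f)
s(m) = m/5
b(D, r) = -2*D
d(Z, c) = c**2 - 27*Z (d(Z, c) = (-28*Z + c*c) + Z = (-28*Z + c**2) + Z = (c**2 - 28*Z) + Z = c**2 - 27*Z)
-d(2768, b(s(7), -41)) = -((-2*7/5)**2 - 27*2768) = -((-2*7/5)**2 - 74736) = -((-14/5)**2 - 74736) = -(196/25 - 74736) = -1*(-1868204/25) = 1868204/25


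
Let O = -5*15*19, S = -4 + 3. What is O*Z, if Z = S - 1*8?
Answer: 12825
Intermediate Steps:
S = -1
O = -1425 (O = -75*19 = -1425)
Z = -9 (Z = -1 - 1*8 = -1 - 8 = -9)
O*Z = -1425*(-9) = 12825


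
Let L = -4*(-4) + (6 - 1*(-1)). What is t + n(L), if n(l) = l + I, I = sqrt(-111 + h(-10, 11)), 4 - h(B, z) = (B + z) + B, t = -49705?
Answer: -49682 + 7*I*sqrt(2) ≈ -49682.0 + 9.8995*I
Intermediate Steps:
h(B, z) = 4 - z - 2*B (h(B, z) = 4 - ((B + z) + B) = 4 - (z + 2*B) = 4 + (-z - 2*B) = 4 - z - 2*B)
L = 23 (L = 16 + (6 + 1) = 16 + 7 = 23)
I = 7*I*sqrt(2) (I = sqrt(-111 + (4 - 1*11 - 2*(-10))) = sqrt(-111 + (4 - 11 + 20)) = sqrt(-111 + 13) = sqrt(-98) = 7*I*sqrt(2) ≈ 9.8995*I)
n(l) = l + 7*I*sqrt(2)
t + n(L) = -49705 + (23 + 7*I*sqrt(2)) = -49682 + 7*I*sqrt(2)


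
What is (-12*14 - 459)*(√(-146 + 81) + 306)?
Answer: -191862 - 627*I*√65 ≈ -1.9186e+5 - 5055.0*I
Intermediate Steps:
(-12*14 - 459)*(√(-146 + 81) + 306) = (-168 - 459)*(√(-65) + 306) = -627*(I*√65 + 306) = -627*(306 + I*√65) = -191862 - 627*I*√65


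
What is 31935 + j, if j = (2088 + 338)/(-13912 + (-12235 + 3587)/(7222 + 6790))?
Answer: 778186202176/24367949 ≈ 31935.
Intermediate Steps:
j = -4249139/24367949 (j = 2426/(-13912 - 8648/14012) = 2426/(-13912 - 8648*1/14012) = 2426/(-13912 - 2162/3503) = 2426/(-48735898/3503) = 2426*(-3503/48735898) = -4249139/24367949 ≈ -0.17437)
31935 + j = 31935 - 4249139/24367949 = 778186202176/24367949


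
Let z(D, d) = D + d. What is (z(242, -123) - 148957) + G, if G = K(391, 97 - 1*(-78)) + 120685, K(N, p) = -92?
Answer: -28245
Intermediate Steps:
G = 120593 (G = -92 + 120685 = 120593)
(z(242, -123) - 148957) + G = ((242 - 123) - 148957) + 120593 = (119 - 148957) + 120593 = -148838 + 120593 = -28245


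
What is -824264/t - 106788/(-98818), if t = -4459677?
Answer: 278846053714/220348180893 ≈ 1.2655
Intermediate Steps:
-824264/t - 106788/(-98818) = -824264/(-4459677) - 106788/(-98818) = -824264*(-1/4459677) - 106788*(-1/98818) = 824264/4459677 + 53394/49409 = 278846053714/220348180893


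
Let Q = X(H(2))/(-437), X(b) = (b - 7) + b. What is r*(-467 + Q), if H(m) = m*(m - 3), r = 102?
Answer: -20814936/437 ≈ -47631.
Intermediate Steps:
H(m) = m*(-3 + m)
X(b) = -7 + 2*b (X(b) = (-7 + b) + b = -7 + 2*b)
Q = 11/437 (Q = (-7 + 2*(2*(-3 + 2)))/(-437) = (-7 + 2*(2*(-1)))*(-1/437) = (-7 + 2*(-2))*(-1/437) = (-7 - 4)*(-1/437) = -11*(-1/437) = 11/437 ≈ 0.025172)
r*(-467 + Q) = 102*(-467 + 11/437) = 102*(-204068/437) = -20814936/437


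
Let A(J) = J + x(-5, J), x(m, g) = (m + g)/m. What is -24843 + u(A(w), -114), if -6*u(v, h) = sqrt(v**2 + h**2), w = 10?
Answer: -24843 - sqrt(1453)/2 ≈ -24862.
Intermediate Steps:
x(m, g) = (g + m)/m
A(J) = 1 + 4*J/5 (A(J) = J + (J - 5)/(-5) = J - (-5 + J)/5 = J + (1 - J/5) = 1 + 4*J/5)
u(v, h) = -sqrt(h**2 + v**2)/6 (u(v, h) = -sqrt(v**2 + h**2)/6 = -sqrt(h**2 + v**2)/6)
-24843 + u(A(w), -114) = -24843 - sqrt((-114)**2 + (1 + (4/5)*10)**2)/6 = -24843 - sqrt(12996 + (1 + 8)**2)/6 = -24843 - sqrt(12996 + 9**2)/6 = -24843 - sqrt(12996 + 81)/6 = -24843 - sqrt(1453)/2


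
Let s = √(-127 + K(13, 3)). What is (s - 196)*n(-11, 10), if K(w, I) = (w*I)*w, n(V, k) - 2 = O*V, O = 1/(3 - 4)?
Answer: -2548 + 26*√95 ≈ -2294.6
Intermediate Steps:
O = -1 (O = 1/(-1) = -1)
n(V, k) = 2 - V
K(w, I) = I*w² (K(w, I) = (I*w)*w = I*w²)
s = 2*√95 (s = √(-127 + 3*13²) = √(-127 + 3*169) = √(-127 + 507) = √380 = 2*√95 ≈ 19.494)
(s - 196)*n(-11, 10) = (2*√95 - 196)*(2 - 1*(-11)) = (-196 + 2*√95)*(2 + 11) = (-196 + 2*√95)*13 = -2548 + 26*√95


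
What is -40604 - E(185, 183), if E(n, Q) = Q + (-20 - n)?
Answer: -40582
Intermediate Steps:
E(n, Q) = -20 + Q - n
-40604 - E(185, 183) = -40604 - (-20 + 183 - 1*185) = -40604 - (-20 + 183 - 185) = -40604 - 1*(-22) = -40604 + 22 = -40582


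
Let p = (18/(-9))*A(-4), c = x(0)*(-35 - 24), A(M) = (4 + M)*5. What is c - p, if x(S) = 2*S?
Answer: 0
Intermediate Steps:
A(M) = 20 + 5*M
c = 0 (c = (2*0)*(-35 - 24) = 0*(-59) = 0)
p = 0 (p = (18/(-9))*(20 + 5*(-4)) = (-⅑*18)*(20 - 20) = -2*0 = 0)
c - p = 0 - 1*0 = 0 + 0 = 0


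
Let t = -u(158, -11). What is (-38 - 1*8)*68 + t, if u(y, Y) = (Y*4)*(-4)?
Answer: -3304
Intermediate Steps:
u(y, Y) = -16*Y (u(y, Y) = (4*Y)*(-4) = -16*Y)
t = -176 (t = -(-16)*(-11) = -1*176 = -176)
(-38 - 1*8)*68 + t = (-38 - 1*8)*68 - 176 = (-38 - 8)*68 - 176 = -46*68 - 176 = -3128 - 176 = -3304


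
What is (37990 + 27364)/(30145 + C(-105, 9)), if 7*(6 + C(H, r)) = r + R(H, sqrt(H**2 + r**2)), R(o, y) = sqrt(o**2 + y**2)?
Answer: 13788517628/6359054599 - 196062*sqrt(2459)/6359054599 ≈ 2.1668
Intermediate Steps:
C(H, r) = -6 + r/7 + sqrt(r**2 + 2*H**2)/7 (C(H, r) = -6 + (r + sqrt(H**2 + (sqrt(H**2 + r**2))**2))/7 = -6 + (r + sqrt(H**2 + (H**2 + r**2)))/7 = -6 + (r + sqrt(r**2 + 2*H**2))/7 = -6 + (r/7 + sqrt(r**2 + 2*H**2)/7) = -6 + r/7 + sqrt(r**2 + 2*H**2)/7)
(37990 + 27364)/(30145 + C(-105, 9)) = (37990 + 27364)/(30145 + (-6 + (1/7)*9 + sqrt(9**2 + 2*(-105)**2)/7)) = 65354/(30145 + (-6 + 9/7 + sqrt(81 + 2*11025)/7)) = 65354/(30145 + (-6 + 9/7 + sqrt(81 + 22050)/7)) = 65354/(30145 + (-6 + 9/7 + sqrt(22131)/7)) = 65354/(30145 + (-6 + 9/7 + (3*sqrt(2459))/7)) = 65354/(30145 + (-6 + 9/7 + 3*sqrt(2459)/7)) = 65354/(30145 + (-33/7 + 3*sqrt(2459)/7)) = 65354/(210982/7 + 3*sqrt(2459)/7)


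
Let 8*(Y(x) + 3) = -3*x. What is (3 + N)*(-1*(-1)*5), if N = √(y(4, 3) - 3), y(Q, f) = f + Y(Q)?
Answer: 15 + 15*I*√2/2 ≈ 15.0 + 10.607*I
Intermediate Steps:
Y(x) = -3 - 3*x/8 (Y(x) = -3 + (-3*x)/8 = -3 - 3*x/8)
y(Q, f) = -3 + f - 3*Q/8 (y(Q, f) = f + (-3 - 3*Q/8) = -3 + f - 3*Q/8)
N = 3*I*√2/2 (N = √((-3 + 3 - 3/8*4) - 3) = √((-3 + 3 - 3/2) - 3) = √(-3/2 - 3) = √(-9/2) = 3*I*√2/2 ≈ 2.1213*I)
(3 + N)*(-1*(-1)*5) = (3 + 3*I*√2/2)*(-1*(-1)*5) = (3 + 3*I*√2/2)*(1*5) = (3 + 3*I*√2/2)*5 = 15 + 15*I*√2/2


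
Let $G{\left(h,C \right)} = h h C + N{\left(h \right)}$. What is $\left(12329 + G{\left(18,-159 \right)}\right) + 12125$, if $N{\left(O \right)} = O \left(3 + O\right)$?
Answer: $-26684$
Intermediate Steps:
$G{\left(h,C \right)} = C h^{2} + h \left(3 + h\right)$ ($G{\left(h,C \right)} = h h C + h \left(3 + h\right) = h^{2} C + h \left(3 + h\right) = C h^{2} + h \left(3 + h\right)$)
$\left(12329 + G{\left(18,-159 \right)}\right) + 12125 = \left(12329 + 18 \left(3 + 18 - 2862\right)\right) + 12125 = \left(12329 + 18 \left(-2841\right)\right) + 12125 = \left(12329 - 51138\right) + 12125 = -38809 + 12125 = -26684$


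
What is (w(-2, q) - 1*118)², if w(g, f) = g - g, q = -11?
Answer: 13924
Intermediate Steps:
w(g, f) = 0
(w(-2, q) - 1*118)² = (0 - 1*118)² = (0 - 118)² = (-118)² = 13924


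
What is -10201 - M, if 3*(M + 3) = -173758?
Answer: 143164/3 ≈ 47721.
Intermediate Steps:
M = -173767/3 (M = -3 + (⅓)*(-173758) = -3 - 173758/3 = -173767/3 ≈ -57922.)
-10201 - M = -10201 - 1*(-173767/3) = -10201 + 173767/3 = 143164/3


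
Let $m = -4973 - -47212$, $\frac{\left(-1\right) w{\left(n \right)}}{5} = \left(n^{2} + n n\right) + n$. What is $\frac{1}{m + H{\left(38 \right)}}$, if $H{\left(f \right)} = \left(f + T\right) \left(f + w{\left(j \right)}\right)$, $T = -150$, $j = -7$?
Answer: $\frac{1}{88943} \approx 1.1243 \cdot 10^{-5}$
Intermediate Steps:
$w{\left(n \right)} = - 10 n^{2} - 5 n$ ($w{\left(n \right)} = - 5 \left(\left(n^{2} + n n\right) + n\right) = - 5 \left(\left(n^{2} + n^{2}\right) + n\right) = - 5 \left(2 n^{2} + n\right) = - 5 \left(n + 2 n^{2}\right) = - 10 n^{2} - 5 n$)
$m = 42239$ ($m = -4973 + 47212 = 42239$)
$H{\left(f \right)} = \left(-455 + f\right) \left(-150 + f\right)$ ($H{\left(f \right)} = \left(f - 150\right) \left(f - - 35 \left(1 + 2 \left(-7\right)\right)\right) = \left(-150 + f\right) \left(f - - 35 \left(1 - 14\right)\right) = \left(-150 + f\right) \left(f - \left(-35\right) \left(-13\right)\right) = \left(-150 + f\right) \left(f - 455\right) = \left(-150 + f\right) \left(-455 + f\right) = \left(-455 + f\right) \left(-150 + f\right)$)
$\frac{1}{m + H{\left(38 \right)}} = \frac{1}{42239 + \left(68250 + 38^{2} - 22990\right)} = \frac{1}{42239 + \left(68250 + 1444 - 22990\right)} = \frac{1}{42239 + 46704} = \frac{1}{88943}$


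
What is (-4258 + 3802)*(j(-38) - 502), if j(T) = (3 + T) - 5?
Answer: 247152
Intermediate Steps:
j(T) = -2 + T
(-4258 + 3802)*(j(-38) - 502) = (-4258 + 3802)*((-2 - 38) - 502) = -456*(-40 - 502) = -456*(-542) = 247152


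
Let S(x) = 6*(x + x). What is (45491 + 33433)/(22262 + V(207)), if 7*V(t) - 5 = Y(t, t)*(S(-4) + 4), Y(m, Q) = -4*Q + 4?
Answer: 552468/192095 ≈ 2.8760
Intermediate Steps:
Y(m, Q) = 4 - 4*Q
S(x) = 12*x (S(x) = 6*(2*x) = 12*x)
V(t) = -171/7 + 176*t/7 (V(t) = 5/7 + ((4 - 4*t)*(12*(-4) + 4))/7 = 5/7 + ((4 - 4*t)*(-48 + 4))/7 = 5/7 + ((4 - 4*t)*(-44))/7 = 5/7 + (-176 + 176*t)/7 = 5/7 + (-176/7 + 176*t/7) = -171/7 + 176*t/7)
(45491 + 33433)/(22262 + V(207)) = (45491 + 33433)/(22262 + (-171/7 + (176/7)*207)) = 78924/(22262 + (-171/7 + 36432/7)) = 78924/(22262 + 36261/7) = 78924/(192095/7) = 78924*(7/192095) = 552468/192095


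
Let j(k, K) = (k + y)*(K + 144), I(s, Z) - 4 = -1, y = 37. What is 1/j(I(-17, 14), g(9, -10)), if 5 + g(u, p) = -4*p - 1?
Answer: 1/7120 ≈ 0.00014045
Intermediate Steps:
g(u, p) = -6 - 4*p (g(u, p) = -5 + (-4*p - 1) = -5 + (-1 - 4*p) = -6 - 4*p)
I(s, Z) = 3 (I(s, Z) = 4 - 1 = 3)
j(k, K) = (37 + k)*(144 + K) (j(k, K) = (k + 37)*(K + 144) = (37 + k)*(144 + K))
1/j(I(-17, 14), g(9, -10)) = 1/(5328 + 37*(-6 - 4*(-10)) + 144*3 + (-6 - 4*(-10))*3) = 1/(5328 + 37*(-6 + 40) + 432 + (-6 + 40)*3) = 1/(5328 + 37*34 + 432 + 34*3) = 1/(5328 + 1258 + 432 + 102) = 1/7120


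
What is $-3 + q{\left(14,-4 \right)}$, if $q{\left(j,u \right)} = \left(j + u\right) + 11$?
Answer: $18$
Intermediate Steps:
$q{\left(j,u \right)} = 11 + j + u$
$-3 + q{\left(14,-4 \right)} = -3 + \left(11 + 14 - 4\right) = -3 + 21 = 18$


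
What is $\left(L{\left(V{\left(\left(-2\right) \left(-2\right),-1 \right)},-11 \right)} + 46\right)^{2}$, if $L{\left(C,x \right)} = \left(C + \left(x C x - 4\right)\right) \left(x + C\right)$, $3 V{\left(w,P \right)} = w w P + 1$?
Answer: $97416900$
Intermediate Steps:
$V{\left(w,P \right)} = \frac{1}{3} + \frac{P w^{2}}{3}$ ($V{\left(w,P \right)} = \frac{w w P + 1}{3} = \frac{w^{2} P + 1}{3} = \frac{P w^{2} + 1}{3} = \frac{1 + P w^{2}}{3} = \frac{1}{3} + \frac{P w^{2}}{3}$)
$L{\left(C,x \right)} = \left(C + x\right) \left(-4 + C + C x^{2}\right)$ ($L{\left(C,x \right)} = \left(C + \left(C x^{2} - 4\right)\right) \left(C + x\right) = \left(C + \left(-4 + C x^{2}\right)\right) \left(C + x\right) = \left(-4 + C + C x^{2}\right) \left(C + x\right) = \left(C + x\right) \left(-4 + C + C x^{2}\right)$)
$\left(L{\left(V{\left(\left(-2\right) \left(-2\right),-1 \right)},-11 \right)} + 46\right)^{2} = \left(\left(\left(\frac{1}{3} + \frac{1}{3} \left(-1\right) \left(\left(-2\right) \left(-2\right)\right)^{2}\right)^{2} - 4 \left(\frac{1}{3} + \frac{1}{3} \left(-1\right) \left(\left(-2\right) \left(-2\right)\right)^{2}\right) - -44 + \left(\frac{1}{3} + \frac{1}{3} \left(-1\right) \left(\left(-2\right) \left(-2\right)\right)^{2}\right) \left(-11\right) + \left(\frac{1}{3} + \frac{1}{3} \left(-1\right) \left(\left(-2\right) \left(-2\right)\right)^{2}\right) \left(-11\right)^{3} + \left(\frac{1}{3} + \frac{1}{3} \left(-1\right) \left(\left(-2\right) \left(-2\right)\right)^{2}\right)^{2} \left(-11\right)^{2}\right) + 46\right)^{2} = \left(\left(\left(\frac{1}{3} + \frac{1}{3} \left(-1\right) 4^{2}\right)^{2} - 4 \left(\frac{1}{3} + \frac{1}{3} \left(-1\right) 4^{2}\right) + 44 + \left(\frac{1}{3} + \frac{1}{3} \left(-1\right) 4^{2}\right) \left(-11\right) + \left(\frac{1}{3} + \frac{1}{3} \left(-1\right) 4^{2}\right) \left(-1331\right) + \left(\frac{1}{3} + \frac{1}{3} \left(-1\right) 4^{2}\right)^{2} \cdot 121\right) + 46\right)^{2} = \left(\left(\left(\frac{1}{3} + \frac{1}{3} \left(-1\right) 16\right)^{2} - 4 \left(\frac{1}{3} + \frac{1}{3} \left(-1\right) 16\right) + 44 + \left(\frac{1}{3} + \frac{1}{3} \left(-1\right) 16\right) \left(-11\right) + \left(\frac{1}{3} + \frac{1}{3} \left(-1\right) 16\right) \left(-1331\right) + \left(\frac{1}{3} + \frac{1}{3} \left(-1\right) 16\right)^{2} \cdot 121\right) + 46\right)^{2} = \left(\left(\left(\frac{1}{3} - \frac{16}{3}\right)^{2} - 4 \left(\frac{1}{3} - \frac{16}{3}\right) + 44 + \left(\frac{1}{3} - \frac{16}{3}\right) \left(-11\right) + \left(\frac{1}{3} - \frac{16}{3}\right) \left(-1331\right) + \left(\frac{1}{3} - \frac{16}{3}\right)^{2} \cdot 121\right) + 46\right)^{2} = \left(\left(\left(-5\right)^{2} - -20 + 44 - -55 - -6655 + \left(-5\right)^{2} \cdot 121\right) + 46\right)^{2} = \left(\left(25 + 20 + 44 + 55 + 6655 + 25 \cdot 121\right) + 46\right)^{2} = \left(\left(25 + 20 + 44 + 55 + 6655 + 3025\right) + 46\right)^{2} = \left(9824 + 46\right)^{2} = 9870^{2} = 97416900$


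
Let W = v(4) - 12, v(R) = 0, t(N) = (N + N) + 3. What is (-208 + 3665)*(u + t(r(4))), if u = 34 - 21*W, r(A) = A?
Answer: 1026729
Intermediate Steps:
t(N) = 3 + 2*N (t(N) = 2*N + 3 = 3 + 2*N)
W = -12 (W = 0 - 12 = -12)
u = 286 (u = 34 - 21*(-12) = 34 + 252 = 286)
(-208 + 3665)*(u + t(r(4))) = (-208 + 3665)*(286 + (3 + 2*4)) = 3457*(286 + (3 + 8)) = 3457*(286 + 11) = 3457*297 = 1026729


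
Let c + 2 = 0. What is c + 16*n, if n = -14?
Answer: -226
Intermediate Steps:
c = -2 (c = -2 + 0 = -2)
c + 16*n = -2 + 16*(-14) = -2 - 224 = -226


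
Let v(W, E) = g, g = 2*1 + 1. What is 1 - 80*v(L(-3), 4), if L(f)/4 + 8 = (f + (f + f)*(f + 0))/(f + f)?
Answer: -239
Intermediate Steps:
g = 3 (g = 2 + 1 = 3)
L(f) = -32 + 2*(f + 2*f²)/f (L(f) = -32 + 4*((f + (f + f)*(f + 0))/(f + f)) = -32 + 4*((f + (2*f)*f)/((2*f))) = -32 + 4*((f + 2*f²)*(1/(2*f))) = -32 + 4*((f + 2*f²)/(2*f)) = -32 + 2*(f + 2*f²)/f)
v(W, E) = 3
1 - 80*v(L(-3), 4) = 1 - 80*3 = 1 - 240 = -239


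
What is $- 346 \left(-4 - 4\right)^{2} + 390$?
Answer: $-21754$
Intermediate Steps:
$- 346 \left(-4 - 4\right)^{2} + 390 = - 346 \left(-8\right)^{2} + 390 = \left(-346\right) 64 + 390 = -22144 + 390 = -21754$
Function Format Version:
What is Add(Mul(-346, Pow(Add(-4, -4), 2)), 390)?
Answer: -21754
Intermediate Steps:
Add(Mul(-346, Pow(Add(-4, -4), 2)), 390) = Add(Mul(-346, Pow(-8, 2)), 390) = Add(Mul(-346, 64), 390) = Add(-22144, 390) = -21754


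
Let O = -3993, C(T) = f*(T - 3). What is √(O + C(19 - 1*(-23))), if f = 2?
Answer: 3*I*√435 ≈ 62.57*I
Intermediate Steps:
C(T) = -6 + 2*T (C(T) = 2*(T - 3) = 2*(-3 + T) = -6 + 2*T)
√(O + C(19 - 1*(-23))) = √(-3993 + (-6 + 2*(19 - 1*(-23)))) = √(-3993 + (-6 + 2*(19 + 23))) = √(-3993 + (-6 + 2*42)) = √(-3993 + (-6 + 84)) = √(-3993 + 78) = √(-3915) = 3*I*√435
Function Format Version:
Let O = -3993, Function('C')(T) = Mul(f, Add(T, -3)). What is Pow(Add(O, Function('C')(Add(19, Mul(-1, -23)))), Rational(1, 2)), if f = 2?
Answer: Mul(3, I, Pow(435, Rational(1, 2))) ≈ Mul(62.570, I)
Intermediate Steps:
Function('C')(T) = Add(-6, Mul(2, T)) (Function('C')(T) = Mul(2, Add(T, -3)) = Mul(2, Add(-3, T)) = Add(-6, Mul(2, T)))
Pow(Add(O, Function('C')(Add(19, Mul(-1, -23)))), Rational(1, 2)) = Pow(Add(-3993, Add(-6, Mul(2, Add(19, Mul(-1, -23))))), Rational(1, 2)) = Pow(Add(-3993, Add(-6, Mul(2, Add(19, 23)))), Rational(1, 2)) = Pow(Add(-3993, Add(-6, Mul(2, 42))), Rational(1, 2)) = Pow(Add(-3993, Add(-6, 84)), Rational(1, 2)) = Pow(Add(-3993, 78), Rational(1, 2)) = Pow(-3915, Rational(1, 2)) = Mul(3, I, Pow(435, Rational(1, 2)))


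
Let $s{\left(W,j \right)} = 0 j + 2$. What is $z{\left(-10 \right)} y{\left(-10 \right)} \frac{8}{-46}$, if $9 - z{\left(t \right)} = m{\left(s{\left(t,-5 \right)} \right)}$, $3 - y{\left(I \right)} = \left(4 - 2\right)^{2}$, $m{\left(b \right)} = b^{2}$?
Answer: $\frac{20}{23} \approx 0.86957$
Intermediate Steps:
$s{\left(W,j \right)} = 2$ ($s{\left(W,j \right)} = 0 + 2 = 2$)
$y{\left(I \right)} = -1$ ($y{\left(I \right)} = 3 - \left(4 - 2\right)^{2} = 3 - 2^{2} = 3 - 4 = -1$)
$z{\left(t \right)} = 5$ ($z{\left(t \right)} = 9 - 2^{2} = 9 - 4 = 5$)
$z{\left(-10 \right)} y{\left(-10 \right)} \frac{8}{-46} = 5 \left(-1\right) \frac{8}{-46} = - 5 \cdot 8 \left(- \frac{1}{46}\right) = \left(-5\right) \left(- \frac{4}{23}\right) = \frac{20}{23}$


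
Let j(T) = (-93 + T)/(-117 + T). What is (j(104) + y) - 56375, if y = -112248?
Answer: -2192110/13 ≈ -1.6862e+5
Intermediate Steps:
j(T) = (-93 + T)/(-117 + T)
(j(104) + y) - 56375 = ((-93 + 104)/(-117 + 104) - 112248) - 56375 = (11/(-13) - 112248) - 56375 = (-1/13*11 - 112248) - 56375 = (-11/13 - 112248) - 56375 = -1459235/13 - 56375 = -2192110/13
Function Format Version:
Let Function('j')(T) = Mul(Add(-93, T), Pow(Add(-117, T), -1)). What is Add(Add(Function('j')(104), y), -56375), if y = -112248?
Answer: Rational(-2192110, 13) ≈ -1.6862e+5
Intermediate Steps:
Function('j')(T) = Mul(Pow(Add(-117, T), -1), Add(-93, T))
Add(Add(Function('j')(104), y), -56375) = Add(Add(Mul(Pow(Add(-117, 104), -1), Add(-93, 104)), -112248), -56375) = Add(Add(Mul(Pow(-13, -1), 11), -112248), -56375) = Add(Add(Mul(Rational(-1, 13), 11), -112248), -56375) = Add(Add(Rational(-11, 13), -112248), -56375) = Add(Rational(-1459235, 13), -56375) = Rational(-2192110, 13)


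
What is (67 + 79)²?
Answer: 21316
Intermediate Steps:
(67 + 79)² = 146² = 21316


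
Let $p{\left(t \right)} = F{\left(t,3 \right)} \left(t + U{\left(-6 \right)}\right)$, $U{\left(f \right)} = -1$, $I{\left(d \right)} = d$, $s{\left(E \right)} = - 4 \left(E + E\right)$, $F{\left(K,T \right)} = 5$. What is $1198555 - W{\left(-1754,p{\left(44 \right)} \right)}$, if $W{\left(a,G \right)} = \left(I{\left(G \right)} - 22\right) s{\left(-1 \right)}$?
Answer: $1197011$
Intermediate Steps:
$s{\left(E \right)} = - 8 E$ ($s{\left(E \right)} = - 4 \cdot 2 E = - 8 E$)
$p{\left(t \right)} = -5 + 5 t$ ($p{\left(t \right)} = 5 \left(t - 1\right) = 5 \left(-1 + t\right) = -5 + 5 t$)
$W{\left(a,G \right)} = -176 + 8 G$ ($W{\left(a,G \right)} = \left(G - 22\right) \left(\left(-8\right) \left(-1\right)\right) = \left(-22 + G\right) 8 = -176 + 8 G$)
$1198555 - W{\left(-1754,p{\left(44 \right)} \right)} = 1198555 - \left(-176 + 8 \left(-5 + 5 \cdot 44\right)\right) = 1198555 - \left(-176 + 8 \left(-5 + 220\right)\right) = 1198555 - \left(-176 + 8 \cdot 215\right) = 1198555 - \left(-176 + 1720\right) = 1198555 - 1544 = 1197011$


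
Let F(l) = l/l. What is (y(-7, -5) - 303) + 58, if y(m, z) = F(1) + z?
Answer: -249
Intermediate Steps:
F(l) = 1
y(m, z) = 1 + z
(y(-7, -5) - 303) + 58 = ((1 - 5) - 303) + 58 = (-4 - 303) + 58 = -307 + 58 = -249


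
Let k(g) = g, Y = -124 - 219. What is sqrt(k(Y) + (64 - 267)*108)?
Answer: I*sqrt(22267) ≈ 149.22*I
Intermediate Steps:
Y = -343
sqrt(k(Y) + (64 - 267)*108) = sqrt(-343 + (64 - 267)*108) = sqrt(-343 - 203*108) = sqrt(-343 - 21924) = sqrt(-22267) = I*sqrt(22267)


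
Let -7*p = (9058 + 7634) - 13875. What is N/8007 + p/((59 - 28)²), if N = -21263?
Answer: -165591920/53863089 ≈ -3.0743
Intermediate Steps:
p = -2817/7 (p = -((9058 + 7634) - 13875)/7 = -(16692 - 13875)/7 = -⅐*2817 = -2817/7 ≈ -402.43)
N/8007 + p/((59 - 28)²) = -21263/8007 - 2817/(7*(59 - 28)²) = -21263*1/8007 - 2817/(7*(31²)) = -21263/8007 - 2817/7/961 = -21263/8007 - 2817/7*1/961 = -21263/8007 - 2817/6727 = -165591920/53863089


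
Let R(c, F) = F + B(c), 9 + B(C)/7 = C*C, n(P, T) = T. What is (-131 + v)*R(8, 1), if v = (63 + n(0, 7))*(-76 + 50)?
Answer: -753086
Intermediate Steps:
B(C) = -63 + 7*C**2 (B(C) = -63 + 7*(C*C) = -63 + 7*C**2)
R(c, F) = -63 + F + 7*c**2 (R(c, F) = F + (-63 + 7*c**2) = -63 + F + 7*c**2)
v = -1820 (v = (63 + 7)*(-76 + 50) = 70*(-26) = -1820)
(-131 + v)*R(8, 1) = (-131 - 1820)*(-63 + 1 + 7*8**2) = -1951*(-63 + 1 + 7*64) = -1951*(-63 + 1 + 448) = -1951*386 = -753086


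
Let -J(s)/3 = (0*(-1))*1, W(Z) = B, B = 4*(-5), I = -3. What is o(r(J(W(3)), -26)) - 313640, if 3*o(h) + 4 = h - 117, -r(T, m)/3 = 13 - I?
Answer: -941089/3 ≈ -3.1370e+5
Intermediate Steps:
B = -20
W(Z) = -20
J(s) = 0 (J(s) = -3*0*(-1) = -0 = -3*0 = 0)
r(T, m) = -48 (r(T, m) = -3*(13 - 1*(-3)) = -3*(13 + 3) = -3*16 = -48)
o(h) = -121/3 + h/3 (o(h) = -4/3 + (h - 117)/3 = -4/3 + (-117 + h)/3 = -4/3 + (-39 + h/3) = -121/3 + h/3)
o(r(J(W(3)), -26)) - 313640 = (-121/3 + (⅓)*(-48)) - 313640 = (-121/3 - 16) - 313640 = -169/3 - 313640 = -941089/3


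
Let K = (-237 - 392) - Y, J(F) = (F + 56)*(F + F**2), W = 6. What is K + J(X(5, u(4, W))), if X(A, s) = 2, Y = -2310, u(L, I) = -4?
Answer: 2029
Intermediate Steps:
J(F) = (56 + F)*(F + F**2)
K = 1681 (K = (-237 - 392) - 1*(-2310) = -629 + 2310 = 1681)
K + J(X(5, u(4, W))) = 1681 + 2*(56 + 2**2 + 57*2) = 1681 + 2*(56 + 4 + 114) = 1681 + 2*174 = 1681 + 348 = 2029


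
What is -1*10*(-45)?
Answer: 450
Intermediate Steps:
-1*10*(-45) = -10*(-45) = 450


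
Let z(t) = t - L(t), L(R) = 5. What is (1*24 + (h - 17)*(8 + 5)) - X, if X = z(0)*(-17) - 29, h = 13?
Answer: -84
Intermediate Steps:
z(t) = -5 + t (z(t) = t - 1*5 = t - 5 = -5 + t)
X = 56 (X = (-5 + 0)*(-17) - 29 = -5*(-17) - 29 = 85 - 29 = 56)
(1*24 + (h - 17)*(8 + 5)) - X = (1*24 + (13 - 17)*(8 + 5)) - 1*56 = (24 - 4*13) - 56 = (24 - 52) - 56 = -28 - 56 = -84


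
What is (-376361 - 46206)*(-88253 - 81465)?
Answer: 71717226106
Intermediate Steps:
(-376361 - 46206)*(-88253 - 81465) = -422567*(-169718) = 71717226106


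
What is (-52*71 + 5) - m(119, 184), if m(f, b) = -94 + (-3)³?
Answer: -3566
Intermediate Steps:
m(f, b) = -121 (m(f, b) = -94 - 27 = -121)
(-52*71 + 5) - m(119, 184) = (-52*71 + 5) - 1*(-121) = (-3692 + 5) + 121 = -3687 + 121 = -3566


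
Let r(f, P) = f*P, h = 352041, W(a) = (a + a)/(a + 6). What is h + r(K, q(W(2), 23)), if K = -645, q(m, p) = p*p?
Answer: 10836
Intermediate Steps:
W(a) = 2*a/(6 + a) (W(a) = (2*a)/(6 + a) = 2*a/(6 + a))
q(m, p) = p²
r(f, P) = P*f
h + r(K, q(W(2), 23)) = 352041 + 23²*(-645) = 352041 + 529*(-645) = 352041 - 341205 = 10836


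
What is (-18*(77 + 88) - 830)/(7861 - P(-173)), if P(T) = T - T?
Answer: -3800/7861 ≈ -0.48340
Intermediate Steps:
P(T) = 0
(-18*(77 + 88) - 830)/(7861 - P(-173)) = (-18*(77 + 88) - 830)/(7861 - 1*0) = (-18*165 - 830)/(7861 + 0) = (-2970 - 830)/7861 = -3800*1/7861 = -3800/7861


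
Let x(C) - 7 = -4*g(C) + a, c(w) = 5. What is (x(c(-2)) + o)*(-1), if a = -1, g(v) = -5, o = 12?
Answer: -38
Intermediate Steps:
x(C) = 26 (x(C) = 7 + (-4*(-5) - 1) = 7 + (20 - 1) = 7 + 19 = 26)
(x(c(-2)) + o)*(-1) = (26 + 12)*(-1) = 38*(-1) = -38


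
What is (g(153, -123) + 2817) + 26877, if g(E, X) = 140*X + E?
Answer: 12627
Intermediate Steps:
g(E, X) = E + 140*X
(g(153, -123) + 2817) + 26877 = ((153 + 140*(-123)) + 2817) + 26877 = ((153 - 17220) + 2817) + 26877 = (-17067 + 2817) + 26877 = -14250 + 26877 = 12627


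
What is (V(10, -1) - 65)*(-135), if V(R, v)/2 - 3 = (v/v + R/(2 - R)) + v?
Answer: 16605/2 ≈ 8302.5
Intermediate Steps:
V(R, v) = 8 + 2*v + 2*R/(2 - R) (V(R, v) = 6 + 2*((v/v + R/(2 - R)) + v) = 6 + 2*((1 + R/(2 - R)) + v) = 6 + 2*(1 + v + R/(2 - R)) = 6 + (2 + 2*v + 2*R/(2 - R)) = 8 + 2*v + 2*R/(2 - R))
(V(10, -1) - 65)*(-135) = (2*(-8 - 2*(-1) + 3*10 + 10*(-1))/(-2 + 10) - 65)*(-135) = (2*(-8 + 2 + 30 - 10)/8 - 65)*(-135) = (2*(1/8)*14 - 65)*(-135) = (7/2 - 65)*(-135) = -123/2*(-135) = 16605/2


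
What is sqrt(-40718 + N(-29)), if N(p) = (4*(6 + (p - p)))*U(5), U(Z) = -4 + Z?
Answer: I*sqrt(40694) ≈ 201.73*I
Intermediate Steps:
N(p) = 24 (N(p) = (4*(6 + (p - p)))*(-4 + 5) = (4*(6 + 0))*1 = (4*6)*1 = 24*1 = 24)
sqrt(-40718 + N(-29)) = sqrt(-40718 + 24) = sqrt(-40694) = I*sqrt(40694)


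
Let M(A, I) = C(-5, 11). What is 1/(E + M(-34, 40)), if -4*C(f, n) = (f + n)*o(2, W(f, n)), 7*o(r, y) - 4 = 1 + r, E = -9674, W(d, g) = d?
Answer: -2/19351 ≈ -0.00010335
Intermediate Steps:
o(r, y) = 5/7 + r/7 (o(r, y) = 4/7 + (1 + r)/7 = 4/7 + (⅐ + r/7) = 5/7 + r/7)
C(f, n) = -f/4 - n/4 (C(f, n) = -(f + n)*(5/7 + (⅐)*2)/4 = -(f + n)*(5/7 + 2/7)/4 = -(f + n)/4 = -f/4 - n/4)
M(A, I) = -3/2 (M(A, I) = -¼*(-5) - ¼*11 = 5/4 - 11/4 = -3/2)
1/(E + M(-34, 40)) = 1/(-9674 - 3/2) = 1/(-19351/2) = -2/19351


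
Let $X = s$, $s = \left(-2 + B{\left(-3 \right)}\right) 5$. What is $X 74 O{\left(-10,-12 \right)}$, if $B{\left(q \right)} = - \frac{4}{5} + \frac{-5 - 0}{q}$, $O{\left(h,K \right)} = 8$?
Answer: $- \frac{10064}{3} \approx -3354.7$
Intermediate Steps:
$B{\left(q \right)} = - \frac{4}{5} - \frac{5}{q}$ ($B{\left(q \right)} = \left(-4\right) \frac{1}{5} + \frac{-5 + 0}{q} = - \frac{4}{5} - \frac{5}{q}$)
$s = - \frac{17}{3}$ ($s = \left(-2 - \left(\frac{4}{5} + \frac{5}{-3}\right)\right) 5 = \left(-2 - - \frac{13}{15}\right) 5 = \left(-2 + \left(- \frac{4}{5} + \frac{5}{3}\right)\right) 5 = \left(-2 + \frac{13}{15}\right) 5 = \left(- \frac{17}{15}\right) 5 = - \frac{17}{3} \approx -5.6667$)
$X = - \frac{17}{3} \approx -5.6667$
$X 74 O{\left(-10,-12 \right)} = \left(- \frac{17}{3}\right) 74 \cdot 8 = \left(- \frac{1258}{3}\right) 8 = - \frac{10064}{3}$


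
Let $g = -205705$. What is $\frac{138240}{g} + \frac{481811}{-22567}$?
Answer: $- \frac{20446118767}{928428947} \approx -22.022$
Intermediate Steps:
$\frac{138240}{g} + \frac{481811}{-22567} = \frac{138240}{-205705} + \frac{481811}{-22567} = 138240 \left(- \frac{1}{205705}\right) + 481811 \left(- \frac{1}{22567}\right) = - \frac{27648}{41141} - \frac{481811}{22567} = - \frac{20446118767}{928428947}$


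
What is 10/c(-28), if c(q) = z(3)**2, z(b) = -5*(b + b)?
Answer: 1/90 ≈ 0.011111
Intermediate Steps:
z(b) = -10*b
c(q) = 900 (c(q) = (-10*3)**2 = (-30)**2 = 900)
10/c(-28) = 10/900 = 10*(1/900) = 1/90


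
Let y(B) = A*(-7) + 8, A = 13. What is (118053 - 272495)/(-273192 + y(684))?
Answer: 154442/273275 ≈ 0.56515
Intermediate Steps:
y(B) = -83 (y(B) = 13*(-7) + 8 = -91 + 8 = -83)
(118053 - 272495)/(-273192 + y(684)) = (118053 - 272495)/(-273192 - 83) = -154442/(-273275) = -154442*(-1/273275) = 154442/273275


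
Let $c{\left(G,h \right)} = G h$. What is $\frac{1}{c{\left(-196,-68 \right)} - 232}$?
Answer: $\frac{1}{13096} \approx 7.6359 \cdot 10^{-5}$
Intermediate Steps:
$\frac{1}{c{\left(-196,-68 \right)} - 232} = \frac{1}{\left(-196\right) \left(-68\right) - 232} = \frac{1}{13328 - 232} = \frac{1}{13096}$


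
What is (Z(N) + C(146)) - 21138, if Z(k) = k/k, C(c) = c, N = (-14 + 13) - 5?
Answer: -20991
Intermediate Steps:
N = -6 (N = -1 - 5 = -6)
Z(k) = 1
(Z(N) + C(146)) - 21138 = (1 + 146) - 21138 = 147 - 21138 = -20991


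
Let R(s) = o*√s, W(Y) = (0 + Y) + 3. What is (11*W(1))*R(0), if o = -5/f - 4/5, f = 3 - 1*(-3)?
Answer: 0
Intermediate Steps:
f = 6 (f = 3 + 3 = 6)
W(Y) = 3 + Y (W(Y) = Y + 3 = 3 + Y)
o = -49/30 (o = -5/6 - 4/5 = -5*⅙ - 4*⅕ = -⅚ - ⅘ = -49/30 ≈ -1.6333)
R(s) = -49*√s/30
(11*W(1))*R(0) = (11*(3 + 1))*(-49*√0/30) = (11*4)*(-49/30*0) = 44*0 = 0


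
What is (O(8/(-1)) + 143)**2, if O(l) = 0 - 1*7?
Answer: 18496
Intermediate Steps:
O(l) = -7 (O(l) = 0 - 7 = -7)
(O(8/(-1)) + 143)**2 = (-7 + 143)**2 = 136**2 = 18496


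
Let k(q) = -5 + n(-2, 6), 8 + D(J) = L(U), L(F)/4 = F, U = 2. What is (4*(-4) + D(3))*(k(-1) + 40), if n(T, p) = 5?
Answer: -640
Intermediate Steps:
L(F) = 4*F
D(J) = 0 (D(J) = -8 + 4*2 = -8 + 8 = 0)
k(q) = 0 (k(q) = -5 + 5 = 0)
(4*(-4) + D(3))*(k(-1) + 40) = (4*(-4) + 0)*(0 + 40) = (-16 + 0)*40 = -16*40 = -640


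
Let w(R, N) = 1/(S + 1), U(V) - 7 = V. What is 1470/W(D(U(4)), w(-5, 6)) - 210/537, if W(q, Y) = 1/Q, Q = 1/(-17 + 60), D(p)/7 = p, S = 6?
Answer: 260120/7697 ≈ 33.795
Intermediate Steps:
U(V) = 7 + V
D(p) = 7*p
w(R, N) = ⅐ (w(R, N) = 1/(6 + 1) = 1/7 = ⅐)
Q = 1/43 ≈ 0.023256
W(q, Y) = 43 (W(q, Y) = 1/(1/43) = 43)
1470/W(D(U(4)), w(-5, 6)) - 210/537 = 1470/43 - 210/537 = 1470*(1/43) - 210*1/537 = 1470/43 - 70/179 = 260120/7697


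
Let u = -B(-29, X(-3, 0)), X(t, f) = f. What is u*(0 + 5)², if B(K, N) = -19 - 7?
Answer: 650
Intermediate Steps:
B(K, N) = -26
u = 26 (u = -1*(-26) = 26)
u*(0 + 5)² = 26*(0 + 5)² = 26*5² = 26*25 = 650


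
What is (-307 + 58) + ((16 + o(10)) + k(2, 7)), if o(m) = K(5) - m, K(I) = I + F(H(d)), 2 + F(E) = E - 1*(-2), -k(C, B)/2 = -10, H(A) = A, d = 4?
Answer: -214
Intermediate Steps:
k(C, B) = 20 (k(C, B) = -2*(-10) = 20)
F(E) = E (F(E) = -2 + (E - 1*(-2)) = -2 + (E + 2) = -2 + (2 + E) = E)
K(I) = 4 + I (K(I) = I + 4 = 4 + I)
o(m) = 9 - m (o(m) = (4 + 5) - m = 9 - m)
(-307 + 58) + ((16 + o(10)) + k(2, 7)) = (-307 + 58) + ((16 + (9 - 1*10)) + 20) = -249 + ((16 + (9 - 10)) + 20) = -249 + ((16 - 1) + 20) = -249 + (15 + 20) = -249 + 35 = -214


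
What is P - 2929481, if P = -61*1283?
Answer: -3007744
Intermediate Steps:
P = -78263
P - 2929481 = -78263 - 2929481 = -3007744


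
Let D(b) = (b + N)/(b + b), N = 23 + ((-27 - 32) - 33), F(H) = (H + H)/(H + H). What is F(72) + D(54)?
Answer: 31/36 ≈ 0.86111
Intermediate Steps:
F(H) = 1 (F(H) = (2*H)/((2*H)) = (2*H)*(1/(2*H)) = 1)
N = -69 (N = 23 + (-59 - 33) = 23 - 92 = -69)
D(b) = (-69 + b)/(2*b) (D(b) = (b - 69)/(b + b) = (-69 + b)/((2*b)) = (-69 + b)*(1/(2*b)) = (-69 + b)/(2*b))
F(72) + D(54) = 1 + (½)*(-69 + 54)/54 = 1 + (½)*(1/54)*(-15) = 1 - 5/36 = 31/36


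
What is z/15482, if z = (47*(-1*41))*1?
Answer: -1927/15482 ≈ -0.12447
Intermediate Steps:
z = -1927 (z = (47*(-41))*1 = -1927*1 = -1927)
z/15482 = -1927/15482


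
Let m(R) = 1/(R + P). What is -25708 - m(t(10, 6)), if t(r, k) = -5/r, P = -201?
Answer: -10360322/403 ≈ -25708.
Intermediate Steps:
m(R) = 1/(-201 + R) (m(R) = 1/(R - 201) = 1/(-201 + R))
-25708 - m(t(10, 6)) = -25708 - 1/(-201 - 5/10) = -25708 - 1/(-201 - 5*⅒) = -25708 - 1/(-201 - ½) = -25708 - 1/(-403/2) = -25708 - 1*(-2/403) = -25708 + 2/403 = -10360322/403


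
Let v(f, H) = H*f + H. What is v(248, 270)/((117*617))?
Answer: 7470/8021 ≈ 0.93130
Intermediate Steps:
v(f, H) = H + H*f
v(248, 270)/((117*617)) = (270*(1 + 248))/((117*617)) = (270*249)/72189 = 67230*(1/72189) = 7470/8021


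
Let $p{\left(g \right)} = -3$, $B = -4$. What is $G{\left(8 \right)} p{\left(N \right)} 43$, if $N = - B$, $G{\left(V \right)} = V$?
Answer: $-1032$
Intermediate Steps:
$N = 4$ ($N = \left(-1\right) \left(-4\right) = 4$)
$G{\left(8 \right)} p{\left(N \right)} 43 = 8 \left(-3\right) 43 = \left(-24\right) 43 = -1032$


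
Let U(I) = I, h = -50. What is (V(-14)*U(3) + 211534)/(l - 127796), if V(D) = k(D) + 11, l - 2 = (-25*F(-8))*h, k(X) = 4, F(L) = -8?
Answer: -211579/137794 ≈ -1.5355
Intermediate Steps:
l = -9998 (l = 2 - 25*(-8)*(-50) = 2 + 200*(-50) = 2 - 10000 = -9998)
V(D) = 15 (V(D) = 4 + 11 = 15)
(V(-14)*U(3) + 211534)/(l - 127796) = (15*3 + 211534)/(-9998 - 127796) = (45 + 211534)/(-137794) = 211579*(-1/137794) = -211579/137794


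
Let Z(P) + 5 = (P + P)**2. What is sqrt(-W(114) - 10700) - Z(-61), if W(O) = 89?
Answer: -14879 + I*sqrt(10789) ≈ -14879.0 + 103.87*I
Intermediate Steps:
Z(P) = -5 + 4*P**2 (Z(P) = -5 + (P + P)**2 = -5 + (2*P)**2 = -5 + 4*P**2)
sqrt(-W(114) - 10700) - Z(-61) = sqrt(-1*89 - 10700) - (-5 + 4*(-61)**2) = sqrt(-89 - 10700) - (-5 + 4*3721) = sqrt(-10789) - (-5 + 14884) = I*sqrt(10789) - 1*14879 = I*sqrt(10789) - 14879 = -14879 + I*sqrt(10789)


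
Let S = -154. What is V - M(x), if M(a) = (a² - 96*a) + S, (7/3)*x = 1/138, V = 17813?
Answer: 1862921339/103684 ≈ 17967.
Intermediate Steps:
x = 1/322 (x = (3/7)/138 = (3/7)*(1/138) = 1/322 ≈ 0.0031056)
M(a) = -154 + a² - 96*a (M(a) = (a² - 96*a) - 154 = -154 + a² - 96*a)
V - M(x) = 17813 - (-154 + (1/322)² - 96*1/322) = 17813 - (-154 + 1/103684 - 48/161) = 17813 - 1*(-15998247/103684) = 17813 + 15998247/103684 = 1862921339/103684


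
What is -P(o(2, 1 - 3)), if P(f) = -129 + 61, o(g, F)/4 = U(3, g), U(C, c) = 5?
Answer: 68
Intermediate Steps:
o(g, F) = 20 (o(g, F) = 4*5 = 20)
P(f) = -68
-P(o(2, 1 - 3)) = -1*(-68) = 68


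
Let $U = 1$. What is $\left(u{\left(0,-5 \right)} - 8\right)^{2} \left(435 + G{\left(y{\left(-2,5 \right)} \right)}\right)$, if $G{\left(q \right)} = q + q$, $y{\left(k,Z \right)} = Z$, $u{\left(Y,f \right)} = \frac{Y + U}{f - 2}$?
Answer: $\frac{1445805}{49} \approx 29506.0$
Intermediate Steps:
$u{\left(Y,f \right)} = \frac{1 + Y}{-2 + f}$ ($u{\left(Y,f \right)} = \frac{Y + 1}{f - 2} = \frac{1 + Y}{-2 + f}$)
$G{\left(q \right)} = 2 q$
$\left(u{\left(0,-5 \right)} - 8\right)^{2} \left(435 + G{\left(y{\left(-2,5 \right)} \right)}\right) = \left(\frac{1 + 0}{-2 - 5} - 8\right)^{2} \left(435 + 2 \cdot 5\right) = \left(\frac{1}{-7} \cdot 1 - 8\right)^{2} \left(435 + 10\right) = \left(\left(- \frac{1}{7}\right) 1 - 8\right)^{2} \cdot 445 = \left(- \frac{1}{7} - 8\right)^{2} \cdot 445 = \left(- \frac{57}{7}\right)^{2} \cdot 445 = \frac{3249}{49} \cdot 445 = \frac{1445805}{49}$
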